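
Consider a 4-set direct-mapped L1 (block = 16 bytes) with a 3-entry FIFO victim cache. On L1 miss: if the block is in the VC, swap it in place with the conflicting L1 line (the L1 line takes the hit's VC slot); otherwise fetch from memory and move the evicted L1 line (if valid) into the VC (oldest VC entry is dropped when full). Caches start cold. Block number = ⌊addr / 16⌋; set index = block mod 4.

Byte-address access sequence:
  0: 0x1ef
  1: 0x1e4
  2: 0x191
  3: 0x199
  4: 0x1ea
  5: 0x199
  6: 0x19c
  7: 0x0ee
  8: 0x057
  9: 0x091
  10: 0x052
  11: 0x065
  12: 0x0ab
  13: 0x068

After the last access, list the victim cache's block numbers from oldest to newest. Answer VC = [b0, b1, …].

#0 0x1ef→b30/s2 MISS; vc=[]
#1 0x1e4→b30/s2 L1-HIT; vc=[]
#2 0x191→b25/s1 MISS; vc=[]
#3 0x199→b25/s1 L1-HIT; vc=[]
#4 0x1ea→b30/s2 L1-HIT; vc=[]
#5 0x199→b25/s1 L1-HIT; vc=[]
#6 0x19c→b25/s1 L1-HIT; vc=[]
#7 0xee→b14/s2 MISS; vc=[30]
#8 0x57→b5/s1 MISS; vc=[30,25]
#9 0x91→b9/s1 MISS; vc=[30,25,5]
#10 0x52→b5/s1 VC-HIT; vc=[30,25,9]
#11 0x65→b6/s2 MISS; vc=[25,9,14]
#12 0xab→b10/s2 MISS; vc=[9,14,6]
#13 0x68→b6/s2 VC-HIT; vc=[9,14,10]

VC = [9, 14, 10]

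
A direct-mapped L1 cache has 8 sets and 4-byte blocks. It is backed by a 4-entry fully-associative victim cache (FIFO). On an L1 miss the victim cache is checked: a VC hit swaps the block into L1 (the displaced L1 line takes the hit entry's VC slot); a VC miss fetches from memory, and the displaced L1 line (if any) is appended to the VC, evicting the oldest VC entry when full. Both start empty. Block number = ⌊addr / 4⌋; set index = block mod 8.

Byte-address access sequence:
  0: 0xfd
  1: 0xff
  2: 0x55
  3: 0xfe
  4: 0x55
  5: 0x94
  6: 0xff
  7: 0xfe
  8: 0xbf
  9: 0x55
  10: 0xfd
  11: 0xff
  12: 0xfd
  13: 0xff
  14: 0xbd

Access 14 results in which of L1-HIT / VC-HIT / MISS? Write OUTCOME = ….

0: 0xfd (blk 63, set 7) → MISS  vc=[]
1: 0xff (blk 63, set 7) → L1-HIT  vc=[]
2: 0x55 (blk 21, set 5) → MISS  vc=[]
3: 0xfe (blk 63, set 7) → L1-HIT  vc=[]
4: 0x55 (blk 21, set 5) → L1-HIT  vc=[]
5: 0x94 (blk 37, set 5) → MISS  vc=[21]
6: 0xff (blk 63, set 7) → L1-HIT  vc=[21]
7: 0xfe (blk 63, set 7) → L1-HIT  vc=[21]
8: 0xbf (blk 47, set 7) → MISS  vc=[21, 63]
9: 0x55 (blk 21, set 5) → VC-HIT  vc=[37, 63]
10: 0xfd (blk 63, set 7) → VC-HIT  vc=[37, 47]
11: 0xff (blk 63, set 7) → L1-HIT  vc=[37, 47]
12: 0xfd (blk 63, set 7) → L1-HIT  vc=[37, 47]
13: 0xff (blk 63, set 7) → L1-HIT  vc=[37, 47]
14: 0xbd (blk 47, set 7) → VC-HIT  vc=[37, 63]

OUTCOME = VC-HIT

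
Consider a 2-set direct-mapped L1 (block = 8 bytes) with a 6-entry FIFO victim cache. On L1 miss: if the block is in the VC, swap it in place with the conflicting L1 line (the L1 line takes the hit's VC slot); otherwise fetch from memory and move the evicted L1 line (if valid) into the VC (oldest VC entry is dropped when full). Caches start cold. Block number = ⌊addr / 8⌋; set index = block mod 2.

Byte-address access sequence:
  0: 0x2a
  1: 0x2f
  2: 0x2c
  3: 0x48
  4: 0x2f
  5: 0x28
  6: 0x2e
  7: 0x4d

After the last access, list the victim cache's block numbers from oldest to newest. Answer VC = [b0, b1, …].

  [0] addr=0x2a blk=5 s=1: MISS | VC []
  [1] addr=0x2f blk=5 s=1: L1-HIT | VC []
  [2] addr=0x2c blk=5 s=1: L1-HIT | VC []
  [3] addr=0x48 blk=9 s=1: MISS | VC [5]
  [4] addr=0x2f blk=5 s=1: VC-HIT | VC [9]
  [5] addr=0x28 blk=5 s=1: L1-HIT | VC [9]
  [6] addr=0x2e blk=5 s=1: L1-HIT | VC [9]
  [7] addr=0x4d blk=9 s=1: VC-HIT | VC [5]

VC = [5]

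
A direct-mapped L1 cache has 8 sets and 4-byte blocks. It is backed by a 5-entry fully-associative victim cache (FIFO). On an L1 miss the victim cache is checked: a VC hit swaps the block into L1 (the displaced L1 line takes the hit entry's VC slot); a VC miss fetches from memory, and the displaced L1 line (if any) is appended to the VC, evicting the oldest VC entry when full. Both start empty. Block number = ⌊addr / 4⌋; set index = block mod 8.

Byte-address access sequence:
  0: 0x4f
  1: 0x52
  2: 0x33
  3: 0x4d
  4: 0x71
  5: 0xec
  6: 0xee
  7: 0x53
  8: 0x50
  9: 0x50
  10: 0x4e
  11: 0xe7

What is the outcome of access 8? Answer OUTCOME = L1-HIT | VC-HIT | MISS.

0: 0x4f (blk 19, set 3) → MISS  vc=[]
1: 0x52 (blk 20, set 4) → MISS  vc=[]
2: 0x33 (blk 12, set 4) → MISS  vc=[20]
3: 0x4d (blk 19, set 3) → L1-HIT  vc=[20]
4: 0x71 (blk 28, set 4) → MISS  vc=[20, 12]
5: 0xec (blk 59, set 3) → MISS  vc=[20, 12, 19]
6: 0xee (blk 59, set 3) → L1-HIT  vc=[20, 12, 19]
7: 0x53 (blk 20, set 4) → VC-HIT  vc=[28, 12, 19]
8: 0x50 (blk 20, set 4) → L1-HIT  vc=[28, 12, 19]
9: 0x50 (blk 20, set 4) → L1-HIT  vc=[28, 12, 19]
10: 0x4e (blk 19, set 3) → VC-HIT  vc=[28, 12, 59]
11: 0xe7 (blk 57, set 1) → MISS  vc=[28, 12, 59]

OUTCOME = L1-HIT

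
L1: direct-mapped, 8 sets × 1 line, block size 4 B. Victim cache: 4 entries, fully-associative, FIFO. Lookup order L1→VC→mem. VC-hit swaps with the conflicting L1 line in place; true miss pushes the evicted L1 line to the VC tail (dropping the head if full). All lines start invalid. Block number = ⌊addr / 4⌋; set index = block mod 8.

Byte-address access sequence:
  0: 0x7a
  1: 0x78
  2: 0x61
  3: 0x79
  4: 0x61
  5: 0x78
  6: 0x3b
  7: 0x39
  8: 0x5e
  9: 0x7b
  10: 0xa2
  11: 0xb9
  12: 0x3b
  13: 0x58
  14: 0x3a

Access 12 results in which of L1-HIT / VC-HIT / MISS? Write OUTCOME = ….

0: 0x7a (blk 30, set 6) → MISS  vc=[]
1: 0x78 (blk 30, set 6) → L1-HIT  vc=[]
2: 0x61 (blk 24, set 0) → MISS  vc=[]
3: 0x79 (blk 30, set 6) → L1-HIT  vc=[]
4: 0x61 (blk 24, set 0) → L1-HIT  vc=[]
5: 0x78 (blk 30, set 6) → L1-HIT  vc=[]
6: 0x3b (blk 14, set 6) → MISS  vc=[30]
7: 0x39 (blk 14, set 6) → L1-HIT  vc=[30]
8: 0x5e (blk 23, set 7) → MISS  vc=[30]
9: 0x7b (blk 30, set 6) → VC-HIT  vc=[14]
10: 0xa2 (blk 40, set 0) → MISS  vc=[14, 24]
11: 0xb9 (blk 46, set 6) → MISS  vc=[14, 24, 30]
12: 0x3b (blk 14, set 6) → VC-HIT  vc=[46, 24, 30]
13: 0x58 (blk 22, set 6) → MISS  vc=[46, 24, 30, 14]
14: 0x3a (blk 14, set 6) → VC-HIT  vc=[46, 24, 30, 22]

OUTCOME = VC-HIT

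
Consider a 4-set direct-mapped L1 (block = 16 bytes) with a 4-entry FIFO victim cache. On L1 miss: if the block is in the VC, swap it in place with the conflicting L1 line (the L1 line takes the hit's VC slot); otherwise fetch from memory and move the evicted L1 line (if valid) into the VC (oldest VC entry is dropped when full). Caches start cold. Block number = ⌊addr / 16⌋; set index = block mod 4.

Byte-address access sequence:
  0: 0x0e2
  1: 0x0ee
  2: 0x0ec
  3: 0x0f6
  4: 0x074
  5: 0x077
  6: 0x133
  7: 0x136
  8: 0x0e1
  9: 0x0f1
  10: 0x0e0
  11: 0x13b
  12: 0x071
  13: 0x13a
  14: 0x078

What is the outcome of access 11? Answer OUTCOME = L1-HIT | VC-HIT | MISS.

OUTCOME = VC-HIT

0: 0xe2 (blk 14, set 2) → MISS  vc=[]
1: 0xee (blk 14, set 2) → L1-HIT  vc=[]
2: 0xec (blk 14, set 2) → L1-HIT  vc=[]
3: 0xf6 (blk 15, set 3) → MISS  vc=[]
4: 0x74 (blk 7, set 3) → MISS  vc=[15]
5: 0x77 (blk 7, set 3) → L1-HIT  vc=[15]
6: 0x133 (blk 19, set 3) → MISS  vc=[15, 7]
7: 0x136 (blk 19, set 3) → L1-HIT  vc=[15, 7]
8: 0xe1 (blk 14, set 2) → L1-HIT  vc=[15, 7]
9: 0xf1 (blk 15, set 3) → VC-HIT  vc=[19, 7]
10: 0xe0 (blk 14, set 2) → L1-HIT  vc=[19, 7]
11: 0x13b (blk 19, set 3) → VC-HIT  vc=[15, 7]
12: 0x71 (blk 7, set 3) → VC-HIT  vc=[15, 19]
13: 0x13a (blk 19, set 3) → VC-HIT  vc=[15, 7]
14: 0x78 (blk 7, set 3) → VC-HIT  vc=[15, 19]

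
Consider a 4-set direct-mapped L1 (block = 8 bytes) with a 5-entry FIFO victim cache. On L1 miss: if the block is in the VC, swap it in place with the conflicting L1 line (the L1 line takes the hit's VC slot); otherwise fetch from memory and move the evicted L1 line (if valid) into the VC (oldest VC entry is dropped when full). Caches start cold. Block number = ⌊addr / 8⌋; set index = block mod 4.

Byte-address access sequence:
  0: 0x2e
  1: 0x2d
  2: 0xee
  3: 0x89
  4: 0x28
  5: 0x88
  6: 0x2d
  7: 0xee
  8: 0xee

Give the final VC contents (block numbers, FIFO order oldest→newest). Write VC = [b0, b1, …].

VC = [17, 5]

#0 0x2e→b5/s1 MISS; vc=[]
#1 0x2d→b5/s1 L1-HIT; vc=[]
#2 0xee→b29/s1 MISS; vc=[5]
#3 0x89→b17/s1 MISS; vc=[5,29]
#4 0x28→b5/s1 VC-HIT; vc=[17,29]
#5 0x88→b17/s1 VC-HIT; vc=[5,29]
#6 0x2d→b5/s1 VC-HIT; vc=[17,29]
#7 0xee→b29/s1 VC-HIT; vc=[17,5]
#8 0xee→b29/s1 L1-HIT; vc=[17,5]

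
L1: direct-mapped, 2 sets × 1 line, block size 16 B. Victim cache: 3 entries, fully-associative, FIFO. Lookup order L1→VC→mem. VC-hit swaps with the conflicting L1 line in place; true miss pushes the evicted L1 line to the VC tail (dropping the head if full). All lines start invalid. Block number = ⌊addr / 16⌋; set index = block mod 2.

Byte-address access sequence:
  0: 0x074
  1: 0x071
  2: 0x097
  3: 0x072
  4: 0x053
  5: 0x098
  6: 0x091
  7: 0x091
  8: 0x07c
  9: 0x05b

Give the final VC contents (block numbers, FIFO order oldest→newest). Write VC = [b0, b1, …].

VC = [7, 9]

0: 0x74 (blk 7, set 1) → MISS  vc=[]
1: 0x71 (blk 7, set 1) → L1-HIT  vc=[]
2: 0x97 (blk 9, set 1) → MISS  vc=[7]
3: 0x72 (blk 7, set 1) → VC-HIT  vc=[9]
4: 0x53 (blk 5, set 1) → MISS  vc=[9, 7]
5: 0x98 (blk 9, set 1) → VC-HIT  vc=[5, 7]
6: 0x91 (blk 9, set 1) → L1-HIT  vc=[5, 7]
7: 0x91 (blk 9, set 1) → L1-HIT  vc=[5, 7]
8: 0x7c (blk 7, set 1) → VC-HIT  vc=[5, 9]
9: 0x5b (blk 5, set 1) → VC-HIT  vc=[7, 9]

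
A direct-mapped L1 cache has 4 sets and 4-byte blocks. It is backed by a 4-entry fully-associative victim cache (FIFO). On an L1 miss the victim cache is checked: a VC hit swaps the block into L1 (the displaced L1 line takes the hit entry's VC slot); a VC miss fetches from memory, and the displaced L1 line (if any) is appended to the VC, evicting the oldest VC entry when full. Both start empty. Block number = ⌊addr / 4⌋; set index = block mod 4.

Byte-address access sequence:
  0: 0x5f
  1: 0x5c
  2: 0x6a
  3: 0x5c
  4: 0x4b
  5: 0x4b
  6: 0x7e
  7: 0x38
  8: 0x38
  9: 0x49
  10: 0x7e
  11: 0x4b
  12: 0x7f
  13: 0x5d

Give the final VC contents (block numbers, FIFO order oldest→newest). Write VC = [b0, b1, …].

VC = [26, 31, 14]

0: 0x5f (blk 23, set 3) → MISS  vc=[]
1: 0x5c (blk 23, set 3) → L1-HIT  vc=[]
2: 0x6a (blk 26, set 2) → MISS  vc=[]
3: 0x5c (blk 23, set 3) → L1-HIT  vc=[]
4: 0x4b (blk 18, set 2) → MISS  vc=[26]
5: 0x4b (blk 18, set 2) → L1-HIT  vc=[26]
6: 0x7e (blk 31, set 3) → MISS  vc=[26, 23]
7: 0x38 (blk 14, set 2) → MISS  vc=[26, 23, 18]
8: 0x38 (blk 14, set 2) → L1-HIT  vc=[26, 23, 18]
9: 0x49 (blk 18, set 2) → VC-HIT  vc=[26, 23, 14]
10: 0x7e (blk 31, set 3) → L1-HIT  vc=[26, 23, 14]
11: 0x4b (blk 18, set 2) → L1-HIT  vc=[26, 23, 14]
12: 0x7f (blk 31, set 3) → L1-HIT  vc=[26, 23, 14]
13: 0x5d (blk 23, set 3) → VC-HIT  vc=[26, 31, 14]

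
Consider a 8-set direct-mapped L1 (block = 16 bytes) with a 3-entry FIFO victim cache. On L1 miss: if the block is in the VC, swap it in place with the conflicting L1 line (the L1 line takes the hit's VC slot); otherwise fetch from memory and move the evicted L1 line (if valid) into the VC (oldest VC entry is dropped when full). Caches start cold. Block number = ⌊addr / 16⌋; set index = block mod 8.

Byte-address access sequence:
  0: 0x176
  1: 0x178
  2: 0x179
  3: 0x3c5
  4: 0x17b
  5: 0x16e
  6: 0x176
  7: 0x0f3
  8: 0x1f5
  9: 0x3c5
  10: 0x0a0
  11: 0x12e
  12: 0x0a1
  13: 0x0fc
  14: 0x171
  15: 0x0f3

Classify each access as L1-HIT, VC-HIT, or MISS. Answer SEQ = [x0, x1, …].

SEQ = [MISS, L1-HIT, L1-HIT, MISS, L1-HIT, MISS, L1-HIT, MISS, MISS, L1-HIT, MISS, MISS, VC-HIT, VC-HIT, VC-HIT, VC-HIT]

0: 0x176 (blk 23, set 7) → MISS  vc=[]
1: 0x178 (blk 23, set 7) → L1-HIT  vc=[]
2: 0x179 (blk 23, set 7) → L1-HIT  vc=[]
3: 0x3c5 (blk 60, set 4) → MISS  vc=[]
4: 0x17b (blk 23, set 7) → L1-HIT  vc=[]
5: 0x16e (blk 22, set 6) → MISS  vc=[]
6: 0x176 (blk 23, set 7) → L1-HIT  vc=[]
7: 0xf3 (blk 15, set 7) → MISS  vc=[23]
8: 0x1f5 (blk 31, set 7) → MISS  vc=[23, 15]
9: 0x3c5 (blk 60, set 4) → L1-HIT  vc=[23, 15]
10: 0xa0 (blk 10, set 2) → MISS  vc=[23, 15]
11: 0x12e (blk 18, set 2) → MISS  vc=[23, 15, 10]
12: 0xa1 (blk 10, set 2) → VC-HIT  vc=[23, 15, 18]
13: 0xfc (blk 15, set 7) → VC-HIT  vc=[23, 31, 18]
14: 0x171 (blk 23, set 7) → VC-HIT  vc=[15, 31, 18]
15: 0xf3 (blk 15, set 7) → VC-HIT  vc=[23, 31, 18]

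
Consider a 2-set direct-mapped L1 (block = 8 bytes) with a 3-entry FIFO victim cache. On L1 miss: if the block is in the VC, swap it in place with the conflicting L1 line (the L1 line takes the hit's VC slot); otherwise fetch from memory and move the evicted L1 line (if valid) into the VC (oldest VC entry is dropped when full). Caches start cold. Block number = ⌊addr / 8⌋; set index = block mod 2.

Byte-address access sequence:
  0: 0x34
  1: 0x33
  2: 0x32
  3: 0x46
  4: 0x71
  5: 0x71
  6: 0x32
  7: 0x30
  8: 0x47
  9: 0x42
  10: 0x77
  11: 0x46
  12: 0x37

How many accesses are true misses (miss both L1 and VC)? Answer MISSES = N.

#0 0x34→b6/s0 MISS; vc=[]
#1 0x33→b6/s0 L1-HIT; vc=[]
#2 0x32→b6/s0 L1-HIT; vc=[]
#3 0x46→b8/s0 MISS; vc=[6]
#4 0x71→b14/s0 MISS; vc=[6,8]
#5 0x71→b14/s0 L1-HIT; vc=[6,8]
#6 0x32→b6/s0 VC-HIT; vc=[14,8]
#7 0x30→b6/s0 L1-HIT; vc=[14,8]
#8 0x47→b8/s0 VC-HIT; vc=[14,6]
#9 0x42→b8/s0 L1-HIT; vc=[14,6]
#10 0x77→b14/s0 VC-HIT; vc=[8,6]
#11 0x46→b8/s0 VC-HIT; vc=[14,6]
#12 0x37→b6/s0 VC-HIT; vc=[14,8]

MISSES = 3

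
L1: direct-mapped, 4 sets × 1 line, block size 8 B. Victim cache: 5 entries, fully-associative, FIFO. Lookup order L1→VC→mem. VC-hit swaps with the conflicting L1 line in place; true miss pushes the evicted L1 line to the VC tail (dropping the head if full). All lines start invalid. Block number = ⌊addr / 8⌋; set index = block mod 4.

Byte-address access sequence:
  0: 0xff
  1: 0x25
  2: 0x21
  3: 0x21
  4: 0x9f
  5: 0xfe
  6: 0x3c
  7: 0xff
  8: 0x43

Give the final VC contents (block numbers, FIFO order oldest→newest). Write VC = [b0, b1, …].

  [0] addr=0xff blk=31 s=3: MISS | VC []
  [1] addr=0x25 blk=4 s=0: MISS | VC []
  [2] addr=0x21 blk=4 s=0: L1-HIT | VC []
  [3] addr=0x21 blk=4 s=0: L1-HIT | VC []
  [4] addr=0x9f blk=19 s=3: MISS | VC [31]
  [5] addr=0xfe blk=31 s=3: VC-HIT | VC [19]
  [6] addr=0x3c blk=7 s=3: MISS | VC [19, 31]
  [7] addr=0xff blk=31 s=3: VC-HIT | VC [19, 7]
  [8] addr=0x43 blk=8 s=0: MISS | VC [19, 7, 4]

VC = [19, 7, 4]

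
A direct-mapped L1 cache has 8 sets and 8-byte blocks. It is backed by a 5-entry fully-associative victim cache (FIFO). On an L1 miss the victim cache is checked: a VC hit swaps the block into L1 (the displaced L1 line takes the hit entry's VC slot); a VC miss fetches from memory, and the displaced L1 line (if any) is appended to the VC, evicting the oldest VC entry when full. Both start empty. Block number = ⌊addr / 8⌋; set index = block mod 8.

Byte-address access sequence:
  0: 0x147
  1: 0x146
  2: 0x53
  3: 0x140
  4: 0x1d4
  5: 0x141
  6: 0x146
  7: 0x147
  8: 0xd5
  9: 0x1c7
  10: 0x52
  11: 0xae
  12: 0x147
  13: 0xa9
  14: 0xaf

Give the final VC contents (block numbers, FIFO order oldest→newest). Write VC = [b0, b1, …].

VC = [26, 58, 56]

  [0] addr=0x147 blk=40 s=0: MISS | VC []
  [1] addr=0x146 blk=40 s=0: L1-HIT | VC []
  [2] addr=0x53 blk=10 s=2: MISS | VC []
  [3] addr=0x140 blk=40 s=0: L1-HIT | VC []
  [4] addr=0x1d4 blk=58 s=2: MISS | VC [10]
  [5] addr=0x141 blk=40 s=0: L1-HIT | VC [10]
  [6] addr=0x146 blk=40 s=0: L1-HIT | VC [10]
  [7] addr=0x147 blk=40 s=0: L1-HIT | VC [10]
  [8] addr=0xd5 blk=26 s=2: MISS | VC [10, 58]
  [9] addr=0x1c7 blk=56 s=0: MISS | VC [10, 58, 40]
  [10] addr=0x52 blk=10 s=2: VC-HIT | VC [26, 58, 40]
  [11] addr=0xae blk=21 s=5: MISS | VC [26, 58, 40]
  [12] addr=0x147 blk=40 s=0: VC-HIT | VC [26, 58, 56]
  [13] addr=0xa9 blk=21 s=5: L1-HIT | VC [26, 58, 56]
  [14] addr=0xaf blk=21 s=5: L1-HIT | VC [26, 58, 56]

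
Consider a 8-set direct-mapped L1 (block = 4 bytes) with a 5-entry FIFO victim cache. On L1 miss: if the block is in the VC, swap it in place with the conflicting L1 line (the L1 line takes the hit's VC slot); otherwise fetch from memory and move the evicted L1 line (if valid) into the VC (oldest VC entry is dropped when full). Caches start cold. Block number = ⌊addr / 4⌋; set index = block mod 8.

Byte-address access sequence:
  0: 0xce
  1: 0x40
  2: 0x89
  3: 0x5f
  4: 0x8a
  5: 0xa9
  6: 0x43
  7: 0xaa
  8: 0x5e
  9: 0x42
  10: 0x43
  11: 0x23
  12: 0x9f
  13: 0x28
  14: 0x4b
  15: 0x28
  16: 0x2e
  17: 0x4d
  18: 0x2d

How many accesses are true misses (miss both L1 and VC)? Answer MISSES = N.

MISSES = 11

#0 0xce→b51/s3 MISS; vc=[]
#1 0x40→b16/s0 MISS; vc=[]
#2 0x89→b34/s2 MISS; vc=[]
#3 0x5f→b23/s7 MISS; vc=[]
#4 0x8a→b34/s2 L1-HIT; vc=[]
#5 0xa9→b42/s2 MISS; vc=[34]
#6 0x43→b16/s0 L1-HIT; vc=[34]
#7 0xaa→b42/s2 L1-HIT; vc=[34]
#8 0x5e→b23/s7 L1-HIT; vc=[34]
#9 0x42→b16/s0 L1-HIT; vc=[34]
#10 0x43→b16/s0 L1-HIT; vc=[34]
#11 0x23→b8/s0 MISS; vc=[34,16]
#12 0x9f→b39/s7 MISS; vc=[34,16,23]
#13 0x28→b10/s2 MISS; vc=[34,16,23,42]
#14 0x4b→b18/s2 MISS; vc=[34,16,23,42,10]
#15 0x28→b10/s2 VC-HIT; vc=[34,16,23,42,18]
#16 0x2e→b11/s3 MISS; vc=[16,23,42,18,51]
#17 0x4d→b19/s3 MISS; vc=[23,42,18,51,11]
#18 0x2d→b11/s3 VC-HIT; vc=[23,42,18,51,19]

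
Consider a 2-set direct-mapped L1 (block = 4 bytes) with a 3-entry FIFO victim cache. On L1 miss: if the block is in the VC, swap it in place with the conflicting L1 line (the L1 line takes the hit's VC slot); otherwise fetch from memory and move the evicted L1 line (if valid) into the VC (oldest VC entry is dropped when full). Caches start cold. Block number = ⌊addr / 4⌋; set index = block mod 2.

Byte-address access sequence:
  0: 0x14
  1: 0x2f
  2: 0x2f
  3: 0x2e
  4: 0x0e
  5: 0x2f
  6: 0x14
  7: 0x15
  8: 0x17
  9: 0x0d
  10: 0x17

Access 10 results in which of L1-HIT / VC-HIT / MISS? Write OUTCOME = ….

0: 0x14 (blk 5, set 1) → MISS  vc=[]
1: 0x2f (blk 11, set 1) → MISS  vc=[5]
2: 0x2f (blk 11, set 1) → L1-HIT  vc=[5]
3: 0x2e (blk 11, set 1) → L1-HIT  vc=[5]
4: 0xe (blk 3, set 1) → MISS  vc=[5, 11]
5: 0x2f (blk 11, set 1) → VC-HIT  vc=[5, 3]
6: 0x14 (blk 5, set 1) → VC-HIT  vc=[11, 3]
7: 0x15 (blk 5, set 1) → L1-HIT  vc=[11, 3]
8: 0x17 (blk 5, set 1) → L1-HIT  vc=[11, 3]
9: 0xd (blk 3, set 1) → VC-HIT  vc=[11, 5]
10: 0x17 (blk 5, set 1) → VC-HIT  vc=[11, 3]

OUTCOME = VC-HIT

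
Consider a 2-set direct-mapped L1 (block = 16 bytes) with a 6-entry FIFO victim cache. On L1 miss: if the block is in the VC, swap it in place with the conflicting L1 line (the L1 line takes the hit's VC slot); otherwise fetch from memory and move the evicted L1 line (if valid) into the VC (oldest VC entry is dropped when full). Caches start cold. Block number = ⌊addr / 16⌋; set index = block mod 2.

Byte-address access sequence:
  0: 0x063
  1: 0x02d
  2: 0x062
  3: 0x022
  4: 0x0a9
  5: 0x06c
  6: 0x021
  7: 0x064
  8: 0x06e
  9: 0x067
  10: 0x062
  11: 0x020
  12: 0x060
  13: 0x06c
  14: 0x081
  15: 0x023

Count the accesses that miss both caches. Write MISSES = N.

  [0] addr=0x63 blk=6 s=0: MISS | VC []
  [1] addr=0x2d blk=2 s=0: MISS | VC [6]
  [2] addr=0x62 blk=6 s=0: VC-HIT | VC [2]
  [3] addr=0x22 blk=2 s=0: VC-HIT | VC [6]
  [4] addr=0xa9 blk=10 s=0: MISS | VC [6, 2]
  [5] addr=0x6c blk=6 s=0: VC-HIT | VC [10, 2]
  [6] addr=0x21 blk=2 s=0: VC-HIT | VC [10, 6]
  [7] addr=0x64 blk=6 s=0: VC-HIT | VC [10, 2]
  [8] addr=0x6e blk=6 s=0: L1-HIT | VC [10, 2]
  [9] addr=0x67 blk=6 s=0: L1-HIT | VC [10, 2]
  [10] addr=0x62 blk=6 s=0: L1-HIT | VC [10, 2]
  [11] addr=0x20 blk=2 s=0: VC-HIT | VC [10, 6]
  [12] addr=0x60 blk=6 s=0: VC-HIT | VC [10, 2]
  [13] addr=0x6c blk=6 s=0: L1-HIT | VC [10, 2]
  [14] addr=0x81 blk=8 s=0: MISS | VC [10, 2, 6]
  [15] addr=0x23 blk=2 s=0: VC-HIT | VC [10, 8, 6]

MISSES = 4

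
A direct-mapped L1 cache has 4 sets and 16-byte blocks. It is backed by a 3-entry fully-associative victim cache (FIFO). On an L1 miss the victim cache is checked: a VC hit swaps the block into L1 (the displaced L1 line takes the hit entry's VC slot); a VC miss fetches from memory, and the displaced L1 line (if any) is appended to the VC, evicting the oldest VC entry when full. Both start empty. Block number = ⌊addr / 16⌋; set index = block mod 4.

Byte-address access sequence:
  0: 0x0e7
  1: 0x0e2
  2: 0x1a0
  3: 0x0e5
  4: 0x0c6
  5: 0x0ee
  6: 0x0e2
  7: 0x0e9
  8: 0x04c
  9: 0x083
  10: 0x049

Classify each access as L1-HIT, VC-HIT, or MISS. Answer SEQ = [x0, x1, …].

SEQ = [MISS, L1-HIT, MISS, VC-HIT, MISS, L1-HIT, L1-HIT, L1-HIT, MISS, MISS, VC-HIT]

#0 0xe7→b14/s2 MISS; vc=[]
#1 0xe2→b14/s2 L1-HIT; vc=[]
#2 0x1a0→b26/s2 MISS; vc=[14]
#3 0xe5→b14/s2 VC-HIT; vc=[26]
#4 0xc6→b12/s0 MISS; vc=[26]
#5 0xee→b14/s2 L1-HIT; vc=[26]
#6 0xe2→b14/s2 L1-HIT; vc=[26]
#7 0xe9→b14/s2 L1-HIT; vc=[26]
#8 0x4c→b4/s0 MISS; vc=[26,12]
#9 0x83→b8/s0 MISS; vc=[26,12,4]
#10 0x49→b4/s0 VC-HIT; vc=[26,12,8]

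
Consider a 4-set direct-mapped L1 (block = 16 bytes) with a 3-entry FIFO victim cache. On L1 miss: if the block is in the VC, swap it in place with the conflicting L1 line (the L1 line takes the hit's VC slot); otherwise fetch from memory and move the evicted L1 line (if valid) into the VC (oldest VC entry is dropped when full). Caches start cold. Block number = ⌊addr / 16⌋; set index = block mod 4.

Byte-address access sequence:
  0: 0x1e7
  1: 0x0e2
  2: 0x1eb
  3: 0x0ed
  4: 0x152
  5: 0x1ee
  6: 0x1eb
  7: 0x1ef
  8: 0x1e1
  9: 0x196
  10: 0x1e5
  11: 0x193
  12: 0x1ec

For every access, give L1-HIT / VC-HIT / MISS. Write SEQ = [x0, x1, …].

SEQ = [MISS, MISS, VC-HIT, VC-HIT, MISS, VC-HIT, L1-HIT, L1-HIT, L1-HIT, MISS, L1-HIT, L1-HIT, L1-HIT]

#0 0x1e7→b30/s2 MISS; vc=[]
#1 0xe2→b14/s2 MISS; vc=[30]
#2 0x1eb→b30/s2 VC-HIT; vc=[14]
#3 0xed→b14/s2 VC-HIT; vc=[30]
#4 0x152→b21/s1 MISS; vc=[30]
#5 0x1ee→b30/s2 VC-HIT; vc=[14]
#6 0x1eb→b30/s2 L1-HIT; vc=[14]
#7 0x1ef→b30/s2 L1-HIT; vc=[14]
#8 0x1e1→b30/s2 L1-HIT; vc=[14]
#9 0x196→b25/s1 MISS; vc=[14,21]
#10 0x1e5→b30/s2 L1-HIT; vc=[14,21]
#11 0x193→b25/s1 L1-HIT; vc=[14,21]
#12 0x1ec→b30/s2 L1-HIT; vc=[14,21]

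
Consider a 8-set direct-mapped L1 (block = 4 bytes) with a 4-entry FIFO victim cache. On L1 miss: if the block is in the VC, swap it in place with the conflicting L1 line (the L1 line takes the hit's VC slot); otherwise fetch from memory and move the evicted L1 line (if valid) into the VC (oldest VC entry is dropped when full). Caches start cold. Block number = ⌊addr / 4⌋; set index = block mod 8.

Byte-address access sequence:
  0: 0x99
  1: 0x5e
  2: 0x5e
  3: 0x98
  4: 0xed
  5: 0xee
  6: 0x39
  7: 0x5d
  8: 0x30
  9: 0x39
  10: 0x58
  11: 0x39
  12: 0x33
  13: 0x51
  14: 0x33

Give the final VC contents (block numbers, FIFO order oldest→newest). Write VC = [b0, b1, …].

  [0] addr=0x99 blk=38 s=6: MISS | VC []
  [1] addr=0x5e blk=23 s=7: MISS | VC []
  [2] addr=0x5e blk=23 s=7: L1-HIT | VC []
  [3] addr=0x98 blk=38 s=6: L1-HIT | VC []
  [4] addr=0xed blk=59 s=3: MISS | VC []
  [5] addr=0xee blk=59 s=3: L1-HIT | VC []
  [6] addr=0x39 blk=14 s=6: MISS | VC [38]
  [7] addr=0x5d blk=23 s=7: L1-HIT | VC [38]
  [8] addr=0x30 blk=12 s=4: MISS | VC [38]
  [9] addr=0x39 blk=14 s=6: L1-HIT | VC [38]
  [10] addr=0x58 blk=22 s=6: MISS | VC [38, 14]
  [11] addr=0x39 blk=14 s=6: VC-HIT | VC [38, 22]
  [12] addr=0x33 blk=12 s=4: L1-HIT | VC [38, 22]
  [13] addr=0x51 blk=20 s=4: MISS | VC [38, 22, 12]
  [14] addr=0x33 blk=12 s=4: VC-HIT | VC [38, 22, 20]

VC = [38, 22, 20]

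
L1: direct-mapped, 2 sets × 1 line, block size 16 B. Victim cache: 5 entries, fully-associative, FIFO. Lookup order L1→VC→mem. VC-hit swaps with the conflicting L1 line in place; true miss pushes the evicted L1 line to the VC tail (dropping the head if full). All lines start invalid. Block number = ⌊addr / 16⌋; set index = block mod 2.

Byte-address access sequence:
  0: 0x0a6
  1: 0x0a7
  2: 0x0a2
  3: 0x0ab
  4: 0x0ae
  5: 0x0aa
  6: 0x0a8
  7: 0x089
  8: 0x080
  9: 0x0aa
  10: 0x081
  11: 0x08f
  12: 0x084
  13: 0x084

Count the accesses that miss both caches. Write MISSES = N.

MISSES = 2

  [0] addr=0xa6 blk=10 s=0: MISS | VC []
  [1] addr=0xa7 blk=10 s=0: L1-HIT | VC []
  [2] addr=0xa2 blk=10 s=0: L1-HIT | VC []
  [3] addr=0xab blk=10 s=0: L1-HIT | VC []
  [4] addr=0xae blk=10 s=0: L1-HIT | VC []
  [5] addr=0xaa blk=10 s=0: L1-HIT | VC []
  [6] addr=0xa8 blk=10 s=0: L1-HIT | VC []
  [7] addr=0x89 blk=8 s=0: MISS | VC [10]
  [8] addr=0x80 blk=8 s=0: L1-HIT | VC [10]
  [9] addr=0xaa blk=10 s=0: VC-HIT | VC [8]
  [10] addr=0x81 blk=8 s=0: VC-HIT | VC [10]
  [11] addr=0x8f blk=8 s=0: L1-HIT | VC [10]
  [12] addr=0x84 blk=8 s=0: L1-HIT | VC [10]
  [13] addr=0x84 blk=8 s=0: L1-HIT | VC [10]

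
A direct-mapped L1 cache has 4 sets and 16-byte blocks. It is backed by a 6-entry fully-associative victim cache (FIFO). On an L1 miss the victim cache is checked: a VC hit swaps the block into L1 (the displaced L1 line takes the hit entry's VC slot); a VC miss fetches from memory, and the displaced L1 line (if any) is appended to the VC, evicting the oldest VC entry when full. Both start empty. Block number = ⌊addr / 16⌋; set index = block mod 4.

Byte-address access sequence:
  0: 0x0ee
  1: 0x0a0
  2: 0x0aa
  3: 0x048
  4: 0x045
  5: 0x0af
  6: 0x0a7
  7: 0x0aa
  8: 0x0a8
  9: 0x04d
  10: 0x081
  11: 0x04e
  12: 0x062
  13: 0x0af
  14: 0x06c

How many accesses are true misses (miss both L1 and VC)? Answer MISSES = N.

#0 0xee→b14/s2 MISS; vc=[]
#1 0xa0→b10/s2 MISS; vc=[14]
#2 0xaa→b10/s2 L1-HIT; vc=[14]
#3 0x48→b4/s0 MISS; vc=[14]
#4 0x45→b4/s0 L1-HIT; vc=[14]
#5 0xaf→b10/s2 L1-HIT; vc=[14]
#6 0xa7→b10/s2 L1-HIT; vc=[14]
#7 0xaa→b10/s2 L1-HIT; vc=[14]
#8 0xa8→b10/s2 L1-HIT; vc=[14]
#9 0x4d→b4/s0 L1-HIT; vc=[14]
#10 0x81→b8/s0 MISS; vc=[14,4]
#11 0x4e→b4/s0 VC-HIT; vc=[14,8]
#12 0x62→b6/s2 MISS; vc=[14,8,10]
#13 0xaf→b10/s2 VC-HIT; vc=[14,8,6]
#14 0x6c→b6/s2 VC-HIT; vc=[14,8,10]

MISSES = 5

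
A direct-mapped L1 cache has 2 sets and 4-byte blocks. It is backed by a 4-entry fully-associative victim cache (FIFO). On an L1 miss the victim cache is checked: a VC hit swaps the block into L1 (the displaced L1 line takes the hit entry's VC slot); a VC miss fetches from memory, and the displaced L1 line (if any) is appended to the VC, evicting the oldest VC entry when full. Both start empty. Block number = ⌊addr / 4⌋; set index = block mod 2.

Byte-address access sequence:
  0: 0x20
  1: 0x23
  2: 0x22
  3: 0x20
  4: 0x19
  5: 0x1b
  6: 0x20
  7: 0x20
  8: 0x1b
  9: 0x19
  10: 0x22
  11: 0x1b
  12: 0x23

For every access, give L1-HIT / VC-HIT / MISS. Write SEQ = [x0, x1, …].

SEQ = [MISS, L1-HIT, L1-HIT, L1-HIT, MISS, L1-HIT, VC-HIT, L1-HIT, VC-HIT, L1-HIT, VC-HIT, VC-HIT, VC-HIT]

  [0] addr=0x20 blk=8 s=0: MISS | VC []
  [1] addr=0x23 blk=8 s=0: L1-HIT | VC []
  [2] addr=0x22 blk=8 s=0: L1-HIT | VC []
  [3] addr=0x20 blk=8 s=0: L1-HIT | VC []
  [4] addr=0x19 blk=6 s=0: MISS | VC [8]
  [5] addr=0x1b blk=6 s=0: L1-HIT | VC [8]
  [6] addr=0x20 blk=8 s=0: VC-HIT | VC [6]
  [7] addr=0x20 blk=8 s=0: L1-HIT | VC [6]
  [8] addr=0x1b blk=6 s=0: VC-HIT | VC [8]
  [9] addr=0x19 blk=6 s=0: L1-HIT | VC [8]
  [10] addr=0x22 blk=8 s=0: VC-HIT | VC [6]
  [11] addr=0x1b blk=6 s=0: VC-HIT | VC [8]
  [12] addr=0x23 blk=8 s=0: VC-HIT | VC [6]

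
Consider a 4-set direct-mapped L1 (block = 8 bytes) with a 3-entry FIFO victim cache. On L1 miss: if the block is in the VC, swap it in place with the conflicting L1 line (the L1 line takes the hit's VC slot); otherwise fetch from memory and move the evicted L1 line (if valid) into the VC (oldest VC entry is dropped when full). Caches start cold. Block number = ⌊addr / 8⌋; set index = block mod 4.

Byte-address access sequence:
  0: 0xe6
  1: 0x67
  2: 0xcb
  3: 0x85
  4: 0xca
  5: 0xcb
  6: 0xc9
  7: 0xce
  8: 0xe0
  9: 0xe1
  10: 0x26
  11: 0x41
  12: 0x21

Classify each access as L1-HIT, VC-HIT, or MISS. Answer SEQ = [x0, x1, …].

SEQ = [MISS, MISS, MISS, MISS, L1-HIT, L1-HIT, L1-HIT, L1-HIT, VC-HIT, L1-HIT, MISS, MISS, VC-HIT]

  [0] addr=0xe6 blk=28 s=0: MISS | VC []
  [1] addr=0x67 blk=12 s=0: MISS | VC [28]
  [2] addr=0xcb blk=25 s=1: MISS | VC [28]
  [3] addr=0x85 blk=16 s=0: MISS | VC [28, 12]
  [4] addr=0xca blk=25 s=1: L1-HIT | VC [28, 12]
  [5] addr=0xcb blk=25 s=1: L1-HIT | VC [28, 12]
  [6] addr=0xc9 blk=25 s=1: L1-HIT | VC [28, 12]
  [7] addr=0xce blk=25 s=1: L1-HIT | VC [28, 12]
  [8] addr=0xe0 blk=28 s=0: VC-HIT | VC [16, 12]
  [9] addr=0xe1 blk=28 s=0: L1-HIT | VC [16, 12]
  [10] addr=0x26 blk=4 s=0: MISS | VC [16, 12, 28]
  [11] addr=0x41 blk=8 s=0: MISS | VC [12, 28, 4]
  [12] addr=0x21 blk=4 s=0: VC-HIT | VC [12, 28, 8]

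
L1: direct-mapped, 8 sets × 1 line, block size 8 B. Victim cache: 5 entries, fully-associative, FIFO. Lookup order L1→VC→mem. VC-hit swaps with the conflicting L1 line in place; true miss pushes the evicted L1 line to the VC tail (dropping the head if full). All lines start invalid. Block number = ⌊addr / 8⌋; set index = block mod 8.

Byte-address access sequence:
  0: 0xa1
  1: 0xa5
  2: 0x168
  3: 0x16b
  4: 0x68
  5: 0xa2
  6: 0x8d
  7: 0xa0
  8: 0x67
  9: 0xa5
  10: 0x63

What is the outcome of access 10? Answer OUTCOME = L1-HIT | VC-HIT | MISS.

0: 0xa1 (blk 20, set 4) → MISS  vc=[]
1: 0xa5 (blk 20, set 4) → L1-HIT  vc=[]
2: 0x168 (blk 45, set 5) → MISS  vc=[]
3: 0x16b (blk 45, set 5) → L1-HIT  vc=[]
4: 0x68 (blk 13, set 5) → MISS  vc=[45]
5: 0xa2 (blk 20, set 4) → L1-HIT  vc=[45]
6: 0x8d (blk 17, set 1) → MISS  vc=[45]
7: 0xa0 (blk 20, set 4) → L1-HIT  vc=[45]
8: 0x67 (blk 12, set 4) → MISS  vc=[45, 20]
9: 0xa5 (blk 20, set 4) → VC-HIT  vc=[45, 12]
10: 0x63 (blk 12, set 4) → VC-HIT  vc=[45, 20]

OUTCOME = VC-HIT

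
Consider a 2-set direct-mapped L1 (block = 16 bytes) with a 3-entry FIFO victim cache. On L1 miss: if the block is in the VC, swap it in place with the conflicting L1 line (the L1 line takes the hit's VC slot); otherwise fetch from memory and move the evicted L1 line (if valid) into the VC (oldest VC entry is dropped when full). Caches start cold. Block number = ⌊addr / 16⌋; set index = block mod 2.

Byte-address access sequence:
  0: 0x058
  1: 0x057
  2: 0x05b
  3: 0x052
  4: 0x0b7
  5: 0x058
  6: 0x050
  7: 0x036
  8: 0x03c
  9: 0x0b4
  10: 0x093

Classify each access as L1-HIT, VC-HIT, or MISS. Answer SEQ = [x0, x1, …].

0: 0x58 (blk 5, set 1) → MISS  vc=[]
1: 0x57 (blk 5, set 1) → L1-HIT  vc=[]
2: 0x5b (blk 5, set 1) → L1-HIT  vc=[]
3: 0x52 (blk 5, set 1) → L1-HIT  vc=[]
4: 0xb7 (blk 11, set 1) → MISS  vc=[5]
5: 0x58 (blk 5, set 1) → VC-HIT  vc=[11]
6: 0x50 (blk 5, set 1) → L1-HIT  vc=[11]
7: 0x36 (blk 3, set 1) → MISS  vc=[11, 5]
8: 0x3c (blk 3, set 1) → L1-HIT  vc=[11, 5]
9: 0xb4 (blk 11, set 1) → VC-HIT  vc=[3, 5]
10: 0x93 (blk 9, set 1) → MISS  vc=[3, 5, 11]

SEQ = [MISS, L1-HIT, L1-HIT, L1-HIT, MISS, VC-HIT, L1-HIT, MISS, L1-HIT, VC-HIT, MISS]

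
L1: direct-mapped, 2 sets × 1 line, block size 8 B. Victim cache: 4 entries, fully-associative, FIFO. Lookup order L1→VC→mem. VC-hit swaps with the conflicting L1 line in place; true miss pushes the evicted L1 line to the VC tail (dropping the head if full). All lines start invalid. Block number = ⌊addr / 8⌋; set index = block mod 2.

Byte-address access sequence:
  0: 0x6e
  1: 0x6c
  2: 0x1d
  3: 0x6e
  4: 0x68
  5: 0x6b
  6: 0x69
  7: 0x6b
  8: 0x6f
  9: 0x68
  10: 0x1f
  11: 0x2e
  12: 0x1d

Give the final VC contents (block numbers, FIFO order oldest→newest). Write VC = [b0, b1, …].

0: 0x6e (blk 13, set 1) → MISS  vc=[]
1: 0x6c (blk 13, set 1) → L1-HIT  vc=[]
2: 0x1d (blk 3, set 1) → MISS  vc=[13]
3: 0x6e (blk 13, set 1) → VC-HIT  vc=[3]
4: 0x68 (blk 13, set 1) → L1-HIT  vc=[3]
5: 0x6b (blk 13, set 1) → L1-HIT  vc=[3]
6: 0x69 (blk 13, set 1) → L1-HIT  vc=[3]
7: 0x6b (blk 13, set 1) → L1-HIT  vc=[3]
8: 0x6f (blk 13, set 1) → L1-HIT  vc=[3]
9: 0x68 (blk 13, set 1) → L1-HIT  vc=[3]
10: 0x1f (blk 3, set 1) → VC-HIT  vc=[13]
11: 0x2e (blk 5, set 1) → MISS  vc=[13, 3]
12: 0x1d (blk 3, set 1) → VC-HIT  vc=[13, 5]

VC = [13, 5]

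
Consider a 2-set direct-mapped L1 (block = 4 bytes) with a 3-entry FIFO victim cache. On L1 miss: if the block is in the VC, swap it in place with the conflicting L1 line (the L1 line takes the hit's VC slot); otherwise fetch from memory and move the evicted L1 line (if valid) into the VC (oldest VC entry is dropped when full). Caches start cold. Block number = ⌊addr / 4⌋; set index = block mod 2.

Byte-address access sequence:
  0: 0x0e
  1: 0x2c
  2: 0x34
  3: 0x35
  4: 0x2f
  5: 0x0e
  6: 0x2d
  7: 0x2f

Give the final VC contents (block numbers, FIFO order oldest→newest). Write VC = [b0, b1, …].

  [0] addr=0xe blk=3 s=1: MISS | VC []
  [1] addr=0x2c blk=11 s=1: MISS | VC [3]
  [2] addr=0x34 blk=13 s=1: MISS | VC [3, 11]
  [3] addr=0x35 blk=13 s=1: L1-HIT | VC [3, 11]
  [4] addr=0x2f blk=11 s=1: VC-HIT | VC [3, 13]
  [5] addr=0xe blk=3 s=1: VC-HIT | VC [11, 13]
  [6] addr=0x2d blk=11 s=1: VC-HIT | VC [3, 13]
  [7] addr=0x2f blk=11 s=1: L1-HIT | VC [3, 13]

VC = [3, 13]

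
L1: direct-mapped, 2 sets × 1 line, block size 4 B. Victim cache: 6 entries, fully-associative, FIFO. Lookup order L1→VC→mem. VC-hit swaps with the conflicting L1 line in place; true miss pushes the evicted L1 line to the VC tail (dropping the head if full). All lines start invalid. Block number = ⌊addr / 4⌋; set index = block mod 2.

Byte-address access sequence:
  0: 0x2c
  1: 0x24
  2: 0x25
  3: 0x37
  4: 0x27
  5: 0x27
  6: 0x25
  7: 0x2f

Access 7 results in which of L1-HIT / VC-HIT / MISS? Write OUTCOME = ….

  [0] addr=0x2c blk=11 s=1: MISS | VC []
  [1] addr=0x24 blk=9 s=1: MISS | VC [11]
  [2] addr=0x25 blk=9 s=1: L1-HIT | VC [11]
  [3] addr=0x37 blk=13 s=1: MISS | VC [11, 9]
  [4] addr=0x27 blk=9 s=1: VC-HIT | VC [11, 13]
  [5] addr=0x27 blk=9 s=1: L1-HIT | VC [11, 13]
  [6] addr=0x25 blk=9 s=1: L1-HIT | VC [11, 13]
  [7] addr=0x2f blk=11 s=1: VC-HIT | VC [9, 13]

OUTCOME = VC-HIT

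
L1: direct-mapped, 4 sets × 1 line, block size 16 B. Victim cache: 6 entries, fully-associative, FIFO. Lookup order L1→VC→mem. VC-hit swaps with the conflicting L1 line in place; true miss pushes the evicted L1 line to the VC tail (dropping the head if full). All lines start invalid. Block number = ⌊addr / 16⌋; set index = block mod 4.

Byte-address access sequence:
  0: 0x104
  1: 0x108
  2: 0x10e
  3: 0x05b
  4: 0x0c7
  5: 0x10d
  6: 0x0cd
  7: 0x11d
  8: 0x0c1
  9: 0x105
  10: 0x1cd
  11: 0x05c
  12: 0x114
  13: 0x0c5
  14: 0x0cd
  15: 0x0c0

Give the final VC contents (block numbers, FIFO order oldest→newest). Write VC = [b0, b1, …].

VC = [28, 5, 16]

  [0] addr=0x104 blk=16 s=0: MISS | VC []
  [1] addr=0x108 blk=16 s=0: L1-HIT | VC []
  [2] addr=0x10e blk=16 s=0: L1-HIT | VC []
  [3] addr=0x5b blk=5 s=1: MISS | VC []
  [4] addr=0xc7 blk=12 s=0: MISS | VC [16]
  [5] addr=0x10d blk=16 s=0: VC-HIT | VC [12]
  [6] addr=0xcd blk=12 s=0: VC-HIT | VC [16]
  [7] addr=0x11d blk=17 s=1: MISS | VC [16, 5]
  [8] addr=0xc1 blk=12 s=0: L1-HIT | VC [16, 5]
  [9] addr=0x105 blk=16 s=0: VC-HIT | VC [12, 5]
  [10] addr=0x1cd blk=28 s=0: MISS | VC [12, 5, 16]
  [11] addr=0x5c blk=5 s=1: VC-HIT | VC [12, 17, 16]
  [12] addr=0x114 blk=17 s=1: VC-HIT | VC [12, 5, 16]
  [13] addr=0xc5 blk=12 s=0: VC-HIT | VC [28, 5, 16]
  [14] addr=0xcd blk=12 s=0: L1-HIT | VC [28, 5, 16]
  [15] addr=0xc0 blk=12 s=0: L1-HIT | VC [28, 5, 16]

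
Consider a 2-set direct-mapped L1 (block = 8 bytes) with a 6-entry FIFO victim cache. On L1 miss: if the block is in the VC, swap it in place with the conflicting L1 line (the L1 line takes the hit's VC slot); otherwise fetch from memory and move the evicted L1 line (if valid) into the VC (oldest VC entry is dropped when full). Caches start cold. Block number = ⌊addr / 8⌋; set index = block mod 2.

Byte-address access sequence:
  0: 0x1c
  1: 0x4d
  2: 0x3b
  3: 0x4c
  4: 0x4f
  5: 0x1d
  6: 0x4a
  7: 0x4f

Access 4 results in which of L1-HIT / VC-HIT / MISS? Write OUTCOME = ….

0: 0x1c (blk 3, set 1) → MISS  vc=[]
1: 0x4d (blk 9, set 1) → MISS  vc=[3]
2: 0x3b (blk 7, set 1) → MISS  vc=[3, 9]
3: 0x4c (blk 9, set 1) → VC-HIT  vc=[3, 7]
4: 0x4f (blk 9, set 1) → L1-HIT  vc=[3, 7]
5: 0x1d (blk 3, set 1) → VC-HIT  vc=[9, 7]
6: 0x4a (blk 9, set 1) → VC-HIT  vc=[3, 7]
7: 0x4f (blk 9, set 1) → L1-HIT  vc=[3, 7]

OUTCOME = L1-HIT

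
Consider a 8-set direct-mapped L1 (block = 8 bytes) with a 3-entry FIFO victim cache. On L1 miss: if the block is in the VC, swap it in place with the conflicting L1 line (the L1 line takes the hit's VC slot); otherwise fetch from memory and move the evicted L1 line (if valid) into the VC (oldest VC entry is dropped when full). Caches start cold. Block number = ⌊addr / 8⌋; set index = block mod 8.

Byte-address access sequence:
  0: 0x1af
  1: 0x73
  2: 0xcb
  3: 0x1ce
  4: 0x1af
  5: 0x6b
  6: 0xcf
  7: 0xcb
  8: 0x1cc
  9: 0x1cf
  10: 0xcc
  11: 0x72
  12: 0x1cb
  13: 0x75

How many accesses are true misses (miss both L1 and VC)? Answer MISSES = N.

MISSES = 5

  [0] addr=0x1af blk=53 s=5: MISS | VC []
  [1] addr=0x73 blk=14 s=6: MISS | VC []
  [2] addr=0xcb blk=25 s=1: MISS | VC []
  [3] addr=0x1ce blk=57 s=1: MISS | VC [25]
  [4] addr=0x1af blk=53 s=5: L1-HIT | VC [25]
  [5] addr=0x6b blk=13 s=5: MISS | VC [25, 53]
  [6] addr=0xcf blk=25 s=1: VC-HIT | VC [57, 53]
  [7] addr=0xcb blk=25 s=1: L1-HIT | VC [57, 53]
  [8] addr=0x1cc blk=57 s=1: VC-HIT | VC [25, 53]
  [9] addr=0x1cf blk=57 s=1: L1-HIT | VC [25, 53]
  [10] addr=0xcc blk=25 s=1: VC-HIT | VC [57, 53]
  [11] addr=0x72 blk=14 s=6: L1-HIT | VC [57, 53]
  [12] addr=0x1cb blk=57 s=1: VC-HIT | VC [25, 53]
  [13] addr=0x75 blk=14 s=6: L1-HIT | VC [25, 53]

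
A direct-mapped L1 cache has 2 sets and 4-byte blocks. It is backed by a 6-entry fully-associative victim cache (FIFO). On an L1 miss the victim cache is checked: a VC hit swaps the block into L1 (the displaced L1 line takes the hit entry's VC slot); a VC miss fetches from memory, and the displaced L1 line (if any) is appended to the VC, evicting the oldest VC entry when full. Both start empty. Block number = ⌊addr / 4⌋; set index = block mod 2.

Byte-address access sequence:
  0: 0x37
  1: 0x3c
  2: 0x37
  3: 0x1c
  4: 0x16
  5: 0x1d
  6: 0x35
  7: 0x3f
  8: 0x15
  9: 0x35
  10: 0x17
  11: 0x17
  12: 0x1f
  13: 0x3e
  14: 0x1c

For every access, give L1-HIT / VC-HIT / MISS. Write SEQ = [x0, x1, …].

  [0] addr=0x37 blk=13 s=1: MISS | VC []
  [1] addr=0x3c blk=15 s=1: MISS | VC [13]
  [2] addr=0x37 blk=13 s=1: VC-HIT | VC [15]
  [3] addr=0x1c blk=7 s=1: MISS | VC [15, 13]
  [4] addr=0x16 blk=5 s=1: MISS | VC [15, 13, 7]
  [5] addr=0x1d blk=7 s=1: VC-HIT | VC [15, 13, 5]
  [6] addr=0x35 blk=13 s=1: VC-HIT | VC [15, 7, 5]
  [7] addr=0x3f blk=15 s=1: VC-HIT | VC [13, 7, 5]
  [8] addr=0x15 blk=5 s=1: VC-HIT | VC [13, 7, 15]
  [9] addr=0x35 blk=13 s=1: VC-HIT | VC [5, 7, 15]
  [10] addr=0x17 blk=5 s=1: VC-HIT | VC [13, 7, 15]
  [11] addr=0x17 blk=5 s=1: L1-HIT | VC [13, 7, 15]
  [12] addr=0x1f blk=7 s=1: VC-HIT | VC [13, 5, 15]
  [13] addr=0x3e blk=15 s=1: VC-HIT | VC [13, 5, 7]
  [14] addr=0x1c blk=7 s=1: VC-HIT | VC [13, 5, 15]

SEQ = [MISS, MISS, VC-HIT, MISS, MISS, VC-HIT, VC-HIT, VC-HIT, VC-HIT, VC-HIT, VC-HIT, L1-HIT, VC-HIT, VC-HIT, VC-HIT]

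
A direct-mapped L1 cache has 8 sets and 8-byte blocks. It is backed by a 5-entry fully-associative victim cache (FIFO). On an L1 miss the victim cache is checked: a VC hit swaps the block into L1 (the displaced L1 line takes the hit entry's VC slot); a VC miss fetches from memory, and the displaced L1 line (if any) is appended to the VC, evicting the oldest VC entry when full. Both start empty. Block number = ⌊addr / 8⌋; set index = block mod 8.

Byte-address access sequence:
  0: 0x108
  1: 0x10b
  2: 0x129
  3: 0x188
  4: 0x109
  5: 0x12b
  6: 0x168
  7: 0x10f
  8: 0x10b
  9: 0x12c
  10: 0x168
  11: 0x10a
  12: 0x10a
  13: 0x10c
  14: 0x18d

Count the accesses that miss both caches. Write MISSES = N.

MISSES = 4

  [0] addr=0x108 blk=33 s=1: MISS | VC []
  [1] addr=0x10b blk=33 s=1: L1-HIT | VC []
  [2] addr=0x129 blk=37 s=5: MISS | VC []
  [3] addr=0x188 blk=49 s=1: MISS | VC [33]
  [4] addr=0x109 blk=33 s=1: VC-HIT | VC [49]
  [5] addr=0x12b blk=37 s=5: L1-HIT | VC [49]
  [6] addr=0x168 blk=45 s=5: MISS | VC [49, 37]
  [7] addr=0x10f blk=33 s=1: L1-HIT | VC [49, 37]
  [8] addr=0x10b blk=33 s=1: L1-HIT | VC [49, 37]
  [9] addr=0x12c blk=37 s=5: VC-HIT | VC [49, 45]
  [10] addr=0x168 blk=45 s=5: VC-HIT | VC [49, 37]
  [11] addr=0x10a blk=33 s=1: L1-HIT | VC [49, 37]
  [12] addr=0x10a blk=33 s=1: L1-HIT | VC [49, 37]
  [13] addr=0x10c blk=33 s=1: L1-HIT | VC [49, 37]
  [14] addr=0x18d blk=49 s=1: VC-HIT | VC [33, 37]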